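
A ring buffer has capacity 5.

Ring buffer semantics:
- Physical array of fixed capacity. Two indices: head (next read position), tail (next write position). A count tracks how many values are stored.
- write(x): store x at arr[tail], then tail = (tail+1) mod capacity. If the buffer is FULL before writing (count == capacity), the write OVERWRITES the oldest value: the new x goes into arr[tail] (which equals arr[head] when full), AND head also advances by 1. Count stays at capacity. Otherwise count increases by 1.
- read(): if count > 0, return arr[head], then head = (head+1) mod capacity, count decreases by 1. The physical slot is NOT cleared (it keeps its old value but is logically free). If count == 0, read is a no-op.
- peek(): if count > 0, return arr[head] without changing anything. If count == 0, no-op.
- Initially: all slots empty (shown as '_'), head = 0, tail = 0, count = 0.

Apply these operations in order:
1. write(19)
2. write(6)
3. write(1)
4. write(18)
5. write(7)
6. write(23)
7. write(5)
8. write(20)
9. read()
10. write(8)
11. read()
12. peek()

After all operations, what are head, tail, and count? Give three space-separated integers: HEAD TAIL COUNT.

Answer: 0 4 4

Derivation:
After op 1 (write(19)): arr=[19 _ _ _ _] head=0 tail=1 count=1
After op 2 (write(6)): arr=[19 6 _ _ _] head=0 tail=2 count=2
After op 3 (write(1)): arr=[19 6 1 _ _] head=0 tail=3 count=3
After op 4 (write(18)): arr=[19 6 1 18 _] head=0 tail=4 count=4
After op 5 (write(7)): arr=[19 6 1 18 7] head=0 tail=0 count=5
After op 6 (write(23)): arr=[23 6 1 18 7] head=1 tail=1 count=5
After op 7 (write(5)): arr=[23 5 1 18 7] head=2 tail=2 count=5
After op 8 (write(20)): arr=[23 5 20 18 7] head=3 tail=3 count=5
After op 9 (read()): arr=[23 5 20 18 7] head=4 tail=3 count=4
After op 10 (write(8)): arr=[23 5 20 8 7] head=4 tail=4 count=5
After op 11 (read()): arr=[23 5 20 8 7] head=0 tail=4 count=4
After op 12 (peek()): arr=[23 5 20 8 7] head=0 tail=4 count=4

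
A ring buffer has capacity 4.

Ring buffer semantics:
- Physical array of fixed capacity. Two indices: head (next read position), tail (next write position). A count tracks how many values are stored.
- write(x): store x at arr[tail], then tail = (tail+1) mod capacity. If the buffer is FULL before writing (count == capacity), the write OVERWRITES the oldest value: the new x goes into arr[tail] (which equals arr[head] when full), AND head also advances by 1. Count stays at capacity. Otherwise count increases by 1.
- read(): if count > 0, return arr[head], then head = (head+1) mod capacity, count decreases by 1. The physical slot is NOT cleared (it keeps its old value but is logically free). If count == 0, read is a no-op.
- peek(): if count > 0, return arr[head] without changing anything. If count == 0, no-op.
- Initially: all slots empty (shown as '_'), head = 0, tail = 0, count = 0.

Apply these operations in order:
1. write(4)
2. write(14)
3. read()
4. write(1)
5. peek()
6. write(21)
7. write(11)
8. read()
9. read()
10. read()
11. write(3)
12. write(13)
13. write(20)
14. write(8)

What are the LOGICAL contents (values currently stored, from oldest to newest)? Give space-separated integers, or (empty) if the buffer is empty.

Answer: 3 13 20 8

Derivation:
After op 1 (write(4)): arr=[4 _ _ _] head=0 tail=1 count=1
After op 2 (write(14)): arr=[4 14 _ _] head=0 tail=2 count=2
After op 3 (read()): arr=[4 14 _ _] head=1 tail=2 count=1
After op 4 (write(1)): arr=[4 14 1 _] head=1 tail=3 count=2
After op 5 (peek()): arr=[4 14 1 _] head=1 tail=3 count=2
After op 6 (write(21)): arr=[4 14 1 21] head=1 tail=0 count=3
After op 7 (write(11)): arr=[11 14 1 21] head=1 tail=1 count=4
After op 8 (read()): arr=[11 14 1 21] head=2 tail=1 count=3
After op 9 (read()): arr=[11 14 1 21] head=3 tail=1 count=2
After op 10 (read()): arr=[11 14 1 21] head=0 tail=1 count=1
After op 11 (write(3)): arr=[11 3 1 21] head=0 tail=2 count=2
After op 12 (write(13)): arr=[11 3 13 21] head=0 tail=3 count=3
After op 13 (write(20)): arr=[11 3 13 20] head=0 tail=0 count=4
After op 14 (write(8)): arr=[8 3 13 20] head=1 tail=1 count=4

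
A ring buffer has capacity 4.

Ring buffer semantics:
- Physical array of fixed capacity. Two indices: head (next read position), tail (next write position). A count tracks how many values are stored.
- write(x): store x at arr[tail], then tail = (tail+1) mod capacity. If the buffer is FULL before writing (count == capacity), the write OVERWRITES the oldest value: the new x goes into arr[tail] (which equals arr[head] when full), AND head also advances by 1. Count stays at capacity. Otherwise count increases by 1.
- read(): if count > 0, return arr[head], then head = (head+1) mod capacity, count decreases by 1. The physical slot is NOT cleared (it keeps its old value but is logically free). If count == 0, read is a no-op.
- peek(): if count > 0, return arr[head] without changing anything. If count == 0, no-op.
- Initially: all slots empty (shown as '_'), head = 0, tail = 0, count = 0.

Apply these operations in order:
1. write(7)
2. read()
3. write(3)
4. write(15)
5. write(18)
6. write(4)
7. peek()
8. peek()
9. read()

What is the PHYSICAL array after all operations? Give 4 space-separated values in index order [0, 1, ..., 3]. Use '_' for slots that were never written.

After op 1 (write(7)): arr=[7 _ _ _] head=0 tail=1 count=1
After op 2 (read()): arr=[7 _ _ _] head=1 tail=1 count=0
After op 3 (write(3)): arr=[7 3 _ _] head=1 tail=2 count=1
After op 4 (write(15)): arr=[7 3 15 _] head=1 tail=3 count=2
After op 5 (write(18)): arr=[7 3 15 18] head=1 tail=0 count=3
After op 6 (write(4)): arr=[4 3 15 18] head=1 tail=1 count=4
After op 7 (peek()): arr=[4 3 15 18] head=1 tail=1 count=4
After op 8 (peek()): arr=[4 3 15 18] head=1 tail=1 count=4
After op 9 (read()): arr=[4 3 15 18] head=2 tail=1 count=3

Answer: 4 3 15 18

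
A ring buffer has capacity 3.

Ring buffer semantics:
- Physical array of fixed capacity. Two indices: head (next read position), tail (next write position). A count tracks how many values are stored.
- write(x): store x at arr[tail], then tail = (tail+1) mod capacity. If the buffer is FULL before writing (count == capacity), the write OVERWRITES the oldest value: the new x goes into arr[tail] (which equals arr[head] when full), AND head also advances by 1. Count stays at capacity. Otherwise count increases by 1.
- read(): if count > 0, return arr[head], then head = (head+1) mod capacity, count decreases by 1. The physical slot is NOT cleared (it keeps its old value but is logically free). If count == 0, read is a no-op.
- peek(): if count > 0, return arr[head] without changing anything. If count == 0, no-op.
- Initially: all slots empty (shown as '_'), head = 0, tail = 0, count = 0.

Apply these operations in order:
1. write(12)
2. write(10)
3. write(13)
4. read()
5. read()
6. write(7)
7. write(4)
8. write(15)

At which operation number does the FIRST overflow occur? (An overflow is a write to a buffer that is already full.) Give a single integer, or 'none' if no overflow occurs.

Answer: 8

Derivation:
After op 1 (write(12)): arr=[12 _ _] head=0 tail=1 count=1
After op 2 (write(10)): arr=[12 10 _] head=0 tail=2 count=2
After op 3 (write(13)): arr=[12 10 13] head=0 tail=0 count=3
After op 4 (read()): arr=[12 10 13] head=1 tail=0 count=2
After op 5 (read()): arr=[12 10 13] head=2 tail=0 count=1
After op 6 (write(7)): arr=[7 10 13] head=2 tail=1 count=2
After op 7 (write(4)): arr=[7 4 13] head=2 tail=2 count=3
After op 8 (write(15)): arr=[7 4 15] head=0 tail=0 count=3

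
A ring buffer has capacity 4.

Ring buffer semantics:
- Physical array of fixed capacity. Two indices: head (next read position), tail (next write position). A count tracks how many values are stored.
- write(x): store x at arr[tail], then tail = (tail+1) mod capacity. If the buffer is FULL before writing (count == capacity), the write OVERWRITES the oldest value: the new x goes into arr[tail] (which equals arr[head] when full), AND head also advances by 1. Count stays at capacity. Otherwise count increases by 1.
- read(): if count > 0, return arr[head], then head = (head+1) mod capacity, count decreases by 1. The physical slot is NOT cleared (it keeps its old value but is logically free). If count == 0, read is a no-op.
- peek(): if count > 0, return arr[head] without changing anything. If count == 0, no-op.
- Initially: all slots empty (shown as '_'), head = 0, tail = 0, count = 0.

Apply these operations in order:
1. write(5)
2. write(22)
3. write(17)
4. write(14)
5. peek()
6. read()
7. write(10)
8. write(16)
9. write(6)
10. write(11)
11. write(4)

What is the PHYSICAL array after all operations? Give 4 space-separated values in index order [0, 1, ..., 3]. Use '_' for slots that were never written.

After op 1 (write(5)): arr=[5 _ _ _] head=0 tail=1 count=1
After op 2 (write(22)): arr=[5 22 _ _] head=0 tail=2 count=2
After op 3 (write(17)): arr=[5 22 17 _] head=0 tail=3 count=3
After op 4 (write(14)): arr=[5 22 17 14] head=0 tail=0 count=4
After op 5 (peek()): arr=[5 22 17 14] head=0 tail=0 count=4
After op 6 (read()): arr=[5 22 17 14] head=1 tail=0 count=3
After op 7 (write(10)): arr=[10 22 17 14] head=1 tail=1 count=4
After op 8 (write(16)): arr=[10 16 17 14] head=2 tail=2 count=4
After op 9 (write(6)): arr=[10 16 6 14] head=3 tail=3 count=4
After op 10 (write(11)): arr=[10 16 6 11] head=0 tail=0 count=4
After op 11 (write(4)): arr=[4 16 6 11] head=1 tail=1 count=4

Answer: 4 16 6 11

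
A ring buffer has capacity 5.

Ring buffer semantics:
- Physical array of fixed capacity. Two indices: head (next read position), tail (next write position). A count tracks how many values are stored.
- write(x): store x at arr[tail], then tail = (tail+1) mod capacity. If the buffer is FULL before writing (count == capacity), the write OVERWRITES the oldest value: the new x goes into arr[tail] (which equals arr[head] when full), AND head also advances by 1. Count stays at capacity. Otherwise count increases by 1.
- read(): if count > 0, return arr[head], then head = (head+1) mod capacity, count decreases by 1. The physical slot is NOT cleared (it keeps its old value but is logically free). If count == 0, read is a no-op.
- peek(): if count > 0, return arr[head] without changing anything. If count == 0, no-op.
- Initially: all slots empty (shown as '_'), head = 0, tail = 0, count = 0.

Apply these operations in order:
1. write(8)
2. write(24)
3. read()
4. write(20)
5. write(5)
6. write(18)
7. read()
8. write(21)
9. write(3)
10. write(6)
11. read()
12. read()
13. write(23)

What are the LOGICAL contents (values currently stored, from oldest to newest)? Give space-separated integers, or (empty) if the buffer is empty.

Answer: 21 3 6 23

Derivation:
After op 1 (write(8)): arr=[8 _ _ _ _] head=0 tail=1 count=1
After op 2 (write(24)): arr=[8 24 _ _ _] head=0 tail=2 count=2
After op 3 (read()): arr=[8 24 _ _ _] head=1 tail=2 count=1
After op 4 (write(20)): arr=[8 24 20 _ _] head=1 tail=3 count=2
After op 5 (write(5)): arr=[8 24 20 5 _] head=1 tail=4 count=3
After op 6 (write(18)): arr=[8 24 20 5 18] head=1 tail=0 count=4
After op 7 (read()): arr=[8 24 20 5 18] head=2 tail=0 count=3
After op 8 (write(21)): arr=[21 24 20 5 18] head=2 tail=1 count=4
After op 9 (write(3)): arr=[21 3 20 5 18] head=2 tail=2 count=5
After op 10 (write(6)): arr=[21 3 6 5 18] head=3 tail=3 count=5
After op 11 (read()): arr=[21 3 6 5 18] head=4 tail=3 count=4
After op 12 (read()): arr=[21 3 6 5 18] head=0 tail=3 count=3
After op 13 (write(23)): arr=[21 3 6 23 18] head=0 tail=4 count=4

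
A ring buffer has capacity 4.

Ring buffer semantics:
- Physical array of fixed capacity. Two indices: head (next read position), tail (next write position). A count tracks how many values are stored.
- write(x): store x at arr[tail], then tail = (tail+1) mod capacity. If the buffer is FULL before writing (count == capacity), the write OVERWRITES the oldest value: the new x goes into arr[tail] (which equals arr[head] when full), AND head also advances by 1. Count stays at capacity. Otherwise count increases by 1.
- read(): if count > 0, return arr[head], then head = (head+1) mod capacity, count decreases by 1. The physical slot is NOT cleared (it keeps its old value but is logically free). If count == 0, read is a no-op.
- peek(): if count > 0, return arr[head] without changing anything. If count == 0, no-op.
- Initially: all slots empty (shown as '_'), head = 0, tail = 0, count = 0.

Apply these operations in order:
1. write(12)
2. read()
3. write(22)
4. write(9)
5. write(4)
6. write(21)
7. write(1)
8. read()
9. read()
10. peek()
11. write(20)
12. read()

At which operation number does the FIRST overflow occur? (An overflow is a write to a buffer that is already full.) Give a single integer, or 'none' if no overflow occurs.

Answer: 7

Derivation:
After op 1 (write(12)): arr=[12 _ _ _] head=0 tail=1 count=1
After op 2 (read()): arr=[12 _ _ _] head=1 tail=1 count=0
After op 3 (write(22)): arr=[12 22 _ _] head=1 tail=2 count=1
After op 4 (write(9)): arr=[12 22 9 _] head=1 tail=3 count=2
After op 5 (write(4)): arr=[12 22 9 4] head=1 tail=0 count=3
After op 6 (write(21)): arr=[21 22 9 4] head=1 tail=1 count=4
After op 7 (write(1)): arr=[21 1 9 4] head=2 tail=2 count=4
After op 8 (read()): arr=[21 1 9 4] head=3 tail=2 count=3
After op 9 (read()): arr=[21 1 9 4] head=0 tail=2 count=2
After op 10 (peek()): arr=[21 1 9 4] head=0 tail=2 count=2
After op 11 (write(20)): arr=[21 1 20 4] head=0 tail=3 count=3
After op 12 (read()): arr=[21 1 20 4] head=1 tail=3 count=2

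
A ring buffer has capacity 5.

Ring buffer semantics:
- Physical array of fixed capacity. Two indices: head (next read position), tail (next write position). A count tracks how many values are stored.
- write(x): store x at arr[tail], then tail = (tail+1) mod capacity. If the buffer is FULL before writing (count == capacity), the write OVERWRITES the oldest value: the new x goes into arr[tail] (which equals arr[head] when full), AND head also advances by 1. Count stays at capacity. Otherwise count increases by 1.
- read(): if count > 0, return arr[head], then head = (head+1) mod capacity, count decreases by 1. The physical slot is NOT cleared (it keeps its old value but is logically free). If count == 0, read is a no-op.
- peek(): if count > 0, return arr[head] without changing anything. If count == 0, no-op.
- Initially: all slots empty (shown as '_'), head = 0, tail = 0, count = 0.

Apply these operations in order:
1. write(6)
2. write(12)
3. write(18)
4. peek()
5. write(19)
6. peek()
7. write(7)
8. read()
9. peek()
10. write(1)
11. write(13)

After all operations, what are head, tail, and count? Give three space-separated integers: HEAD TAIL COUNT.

After op 1 (write(6)): arr=[6 _ _ _ _] head=0 tail=1 count=1
After op 2 (write(12)): arr=[6 12 _ _ _] head=0 tail=2 count=2
After op 3 (write(18)): arr=[6 12 18 _ _] head=0 tail=3 count=3
After op 4 (peek()): arr=[6 12 18 _ _] head=0 tail=3 count=3
After op 5 (write(19)): arr=[6 12 18 19 _] head=0 tail=4 count=4
After op 6 (peek()): arr=[6 12 18 19 _] head=0 tail=4 count=4
After op 7 (write(7)): arr=[6 12 18 19 7] head=0 tail=0 count=5
After op 8 (read()): arr=[6 12 18 19 7] head=1 tail=0 count=4
After op 9 (peek()): arr=[6 12 18 19 7] head=1 tail=0 count=4
After op 10 (write(1)): arr=[1 12 18 19 7] head=1 tail=1 count=5
After op 11 (write(13)): arr=[1 13 18 19 7] head=2 tail=2 count=5

Answer: 2 2 5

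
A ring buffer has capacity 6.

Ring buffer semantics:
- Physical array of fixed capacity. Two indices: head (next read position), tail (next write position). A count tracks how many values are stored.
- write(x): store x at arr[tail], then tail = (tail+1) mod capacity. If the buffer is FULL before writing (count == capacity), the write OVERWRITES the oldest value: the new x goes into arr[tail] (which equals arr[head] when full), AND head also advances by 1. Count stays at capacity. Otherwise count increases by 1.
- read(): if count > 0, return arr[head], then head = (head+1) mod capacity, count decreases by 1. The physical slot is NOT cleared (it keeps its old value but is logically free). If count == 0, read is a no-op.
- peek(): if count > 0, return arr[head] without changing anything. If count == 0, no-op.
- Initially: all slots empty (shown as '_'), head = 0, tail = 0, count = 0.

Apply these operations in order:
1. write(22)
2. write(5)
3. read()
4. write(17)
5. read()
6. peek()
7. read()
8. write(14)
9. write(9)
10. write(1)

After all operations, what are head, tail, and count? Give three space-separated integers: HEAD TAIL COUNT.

Answer: 3 0 3

Derivation:
After op 1 (write(22)): arr=[22 _ _ _ _ _] head=0 tail=1 count=1
After op 2 (write(5)): arr=[22 5 _ _ _ _] head=0 tail=2 count=2
After op 3 (read()): arr=[22 5 _ _ _ _] head=1 tail=2 count=1
After op 4 (write(17)): arr=[22 5 17 _ _ _] head=1 tail=3 count=2
After op 5 (read()): arr=[22 5 17 _ _ _] head=2 tail=3 count=1
After op 6 (peek()): arr=[22 5 17 _ _ _] head=2 tail=3 count=1
After op 7 (read()): arr=[22 5 17 _ _ _] head=3 tail=3 count=0
After op 8 (write(14)): arr=[22 5 17 14 _ _] head=3 tail=4 count=1
After op 9 (write(9)): arr=[22 5 17 14 9 _] head=3 tail=5 count=2
After op 10 (write(1)): arr=[22 5 17 14 9 1] head=3 tail=0 count=3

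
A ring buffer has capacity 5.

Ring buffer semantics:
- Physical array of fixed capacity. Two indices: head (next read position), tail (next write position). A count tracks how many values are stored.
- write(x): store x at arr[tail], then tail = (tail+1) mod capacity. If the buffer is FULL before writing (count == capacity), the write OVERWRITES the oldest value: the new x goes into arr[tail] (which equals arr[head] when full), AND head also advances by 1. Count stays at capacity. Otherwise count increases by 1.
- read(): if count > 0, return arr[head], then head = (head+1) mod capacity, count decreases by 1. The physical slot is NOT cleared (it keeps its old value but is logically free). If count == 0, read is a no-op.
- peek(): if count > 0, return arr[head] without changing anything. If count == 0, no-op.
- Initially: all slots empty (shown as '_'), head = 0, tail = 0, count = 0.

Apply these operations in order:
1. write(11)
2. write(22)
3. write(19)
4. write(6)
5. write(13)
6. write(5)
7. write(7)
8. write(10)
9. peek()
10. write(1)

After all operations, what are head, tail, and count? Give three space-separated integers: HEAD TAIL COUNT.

After op 1 (write(11)): arr=[11 _ _ _ _] head=0 tail=1 count=1
After op 2 (write(22)): arr=[11 22 _ _ _] head=0 tail=2 count=2
After op 3 (write(19)): arr=[11 22 19 _ _] head=0 tail=3 count=3
After op 4 (write(6)): arr=[11 22 19 6 _] head=0 tail=4 count=4
After op 5 (write(13)): arr=[11 22 19 6 13] head=0 tail=0 count=5
After op 6 (write(5)): arr=[5 22 19 6 13] head=1 tail=1 count=5
After op 7 (write(7)): arr=[5 7 19 6 13] head=2 tail=2 count=5
After op 8 (write(10)): arr=[5 7 10 6 13] head=3 tail=3 count=5
After op 9 (peek()): arr=[5 7 10 6 13] head=3 tail=3 count=5
After op 10 (write(1)): arr=[5 7 10 1 13] head=4 tail=4 count=5

Answer: 4 4 5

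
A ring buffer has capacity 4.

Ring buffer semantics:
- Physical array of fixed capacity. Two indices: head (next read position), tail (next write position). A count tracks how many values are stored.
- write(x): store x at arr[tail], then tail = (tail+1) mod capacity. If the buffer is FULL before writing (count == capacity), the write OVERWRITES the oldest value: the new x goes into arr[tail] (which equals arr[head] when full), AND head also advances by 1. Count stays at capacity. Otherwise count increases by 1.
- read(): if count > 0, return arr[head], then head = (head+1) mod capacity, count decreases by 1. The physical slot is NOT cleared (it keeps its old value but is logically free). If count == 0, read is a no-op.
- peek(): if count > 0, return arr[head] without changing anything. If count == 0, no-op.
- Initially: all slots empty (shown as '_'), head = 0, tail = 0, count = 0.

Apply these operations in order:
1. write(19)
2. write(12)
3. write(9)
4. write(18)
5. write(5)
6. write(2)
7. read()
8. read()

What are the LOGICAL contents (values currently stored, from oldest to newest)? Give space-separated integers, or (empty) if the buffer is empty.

After op 1 (write(19)): arr=[19 _ _ _] head=0 tail=1 count=1
After op 2 (write(12)): arr=[19 12 _ _] head=0 tail=2 count=2
After op 3 (write(9)): arr=[19 12 9 _] head=0 tail=3 count=3
After op 4 (write(18)): arr=[19 12 9 18] head=0 tail=0 count=4
After op 5 (write(5)): arr=[5 12 9 18] head=1 tail=1 count=4
After op 6 (write(2)): arr=[5 2 9 18] head=2 tail=2 count=4
After op 7 (read()): arr=[5 2 9 18] head=3 tail=2 count=3
After op 8 (read()): arr=[5 2 9 18] head=0 tail=2 count=2

Answer: 5 2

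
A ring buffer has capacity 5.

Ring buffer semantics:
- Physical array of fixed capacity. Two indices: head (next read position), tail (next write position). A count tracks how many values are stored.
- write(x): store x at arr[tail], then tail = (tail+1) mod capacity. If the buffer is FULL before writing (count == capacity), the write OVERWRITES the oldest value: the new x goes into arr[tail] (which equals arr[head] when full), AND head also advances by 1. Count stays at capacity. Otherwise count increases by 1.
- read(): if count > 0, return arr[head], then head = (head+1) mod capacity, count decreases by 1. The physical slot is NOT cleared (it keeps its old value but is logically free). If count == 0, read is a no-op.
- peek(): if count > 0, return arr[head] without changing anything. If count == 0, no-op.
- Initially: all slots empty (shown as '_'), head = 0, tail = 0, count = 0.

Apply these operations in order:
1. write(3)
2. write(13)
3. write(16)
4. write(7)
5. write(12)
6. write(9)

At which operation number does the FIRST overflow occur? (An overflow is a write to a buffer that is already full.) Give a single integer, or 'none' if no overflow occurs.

Answer: 6

Derivation:
After op 1 (write(3)): arr=[3 _ _ _ _] head=0 tail=1 count=1
After op 2 (write(13)): arr=[3 13 _ _ _] head=0 tail=2 count=2
After op 3 (write(16)): arr=[3 13 16 _ _] head=0 tail=3 count=3
After op 4 (write(7)): arr=[3 13 16 7 _] head=0 tail=4 count=4
After op 5 (write(12)): arr=[3 13 16 7 12] head=0 tail=0 count=5
After op 6 (write(9)): arr=[9 13 16 7 12] head=1 tail=1 count=5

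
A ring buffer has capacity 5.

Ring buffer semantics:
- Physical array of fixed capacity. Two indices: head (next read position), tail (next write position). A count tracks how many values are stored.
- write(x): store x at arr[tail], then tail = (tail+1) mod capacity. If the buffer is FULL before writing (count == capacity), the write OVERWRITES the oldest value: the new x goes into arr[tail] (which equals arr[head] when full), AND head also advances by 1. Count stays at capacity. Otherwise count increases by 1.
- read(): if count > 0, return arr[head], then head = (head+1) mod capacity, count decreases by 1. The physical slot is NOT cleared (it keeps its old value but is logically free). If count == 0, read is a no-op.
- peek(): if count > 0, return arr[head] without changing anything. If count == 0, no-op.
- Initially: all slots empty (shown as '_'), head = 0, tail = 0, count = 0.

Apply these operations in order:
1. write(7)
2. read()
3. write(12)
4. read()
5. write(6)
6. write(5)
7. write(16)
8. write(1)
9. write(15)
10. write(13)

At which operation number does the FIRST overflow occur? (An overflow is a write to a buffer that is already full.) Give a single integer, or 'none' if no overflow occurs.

Answer: 10

Derivation:
After op 1 (write(7)): arr=[7 _ _ _ _] head=0 tail=1 count=1
After op 2 (read()): arr=[7 _ _ _ _] head=1 tail=1 count=0
After op 3 (write(12)): arr=[7 12 _ _ _] head=1 tail=2 count=1
After op 4 (read()): arr=[7 12 _ _ _] head=2 tail=2 count=0
After op 5 (write(6)): arr=[7 12 6 _ _] head=2 tail=3 count=1
After op 6 (write(5)): arr=[7 12 6 5 _] head=2 tail=4 count=2
After op 7 (write(16)): arr=[7 12 6 5 16] head=2 tail=0 count=3
After op 8 (write(1)): arr=[1 12 6 5 16] head=2 tail=1 count=4
After op 9 (write(15)): arr=[1 15 6 5 16] head=2 tail=2 count=5
After op 10 (write(13)): arr=[1 15 13 5 16] head=3 tail=3 count=5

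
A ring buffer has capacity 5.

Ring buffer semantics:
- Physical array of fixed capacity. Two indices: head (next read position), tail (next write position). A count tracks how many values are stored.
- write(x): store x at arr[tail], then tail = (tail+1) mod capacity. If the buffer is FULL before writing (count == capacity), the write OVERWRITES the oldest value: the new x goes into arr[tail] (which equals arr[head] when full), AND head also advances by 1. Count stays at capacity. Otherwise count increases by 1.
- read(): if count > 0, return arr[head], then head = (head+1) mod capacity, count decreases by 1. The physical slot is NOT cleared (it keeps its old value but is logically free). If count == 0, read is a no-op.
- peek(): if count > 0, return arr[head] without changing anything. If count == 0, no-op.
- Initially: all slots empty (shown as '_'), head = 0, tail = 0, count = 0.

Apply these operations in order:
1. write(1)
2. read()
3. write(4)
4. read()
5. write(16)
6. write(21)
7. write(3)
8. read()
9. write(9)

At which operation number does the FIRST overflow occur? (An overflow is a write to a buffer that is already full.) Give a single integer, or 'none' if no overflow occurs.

After op 1 (write(1)): arr=[1 _ _ _ _] head=0 tail=1 count=1
After op 2 (read()): arr=[1 _ _ _ _] head=1 tail=1 count=0
After op 3 (write(4)): arr=[1 4 _ _ _] head=1 tail=2 count=1
After op 4 (read()): arr=[1 4 _ _ _] head=2 tail=2 count=0
After op 5 (write(16)): arr=[1 4 16 _ _] head=2 tail=3 count=1
After op 6 (write(21)): arr=[1 4 16 21 _] head=2 tail=4 count=2
After op 7 (write(3)): arr=[1 4 16 21 3] head=2 tail=0 count=3
After op 8 (read()): arr=[1 4 16 21 3] head=3 tail=0 count=2
After op 9 (write(9)): arr=[9 4 16 21 3] head=3 tail=1 count=3

Answer: none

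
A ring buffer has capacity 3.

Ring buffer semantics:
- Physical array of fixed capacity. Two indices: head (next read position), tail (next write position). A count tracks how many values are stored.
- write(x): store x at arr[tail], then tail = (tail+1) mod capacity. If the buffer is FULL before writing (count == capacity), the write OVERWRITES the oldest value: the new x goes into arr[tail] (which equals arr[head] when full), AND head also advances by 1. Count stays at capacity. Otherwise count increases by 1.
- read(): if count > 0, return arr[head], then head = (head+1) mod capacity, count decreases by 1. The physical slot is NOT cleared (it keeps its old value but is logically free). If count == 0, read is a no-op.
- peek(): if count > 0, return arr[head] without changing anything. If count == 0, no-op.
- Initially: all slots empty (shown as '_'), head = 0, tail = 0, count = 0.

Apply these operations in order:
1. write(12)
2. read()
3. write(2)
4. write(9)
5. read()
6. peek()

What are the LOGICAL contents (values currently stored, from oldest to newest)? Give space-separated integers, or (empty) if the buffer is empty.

Answer: 9

Derivation:
After op 1 (write(12)): arr=[12 _ _] head=0 tail=1 count=1
After op 2 (read()): arr=[12 _ _] head=1 tail=1 count=0
After op 3 (write(2)): arr=[12 2 _] head=1 tail=2 count=1
After op 4 (write(9)): arr=[12 2 9] head=1 tail=0 count=2
After op 5 (read()): arr=[12 2 9] head=2 tail=0 count=1
After op 6 (peek()): arr=[12 2 9] head=2 tail=0 count=1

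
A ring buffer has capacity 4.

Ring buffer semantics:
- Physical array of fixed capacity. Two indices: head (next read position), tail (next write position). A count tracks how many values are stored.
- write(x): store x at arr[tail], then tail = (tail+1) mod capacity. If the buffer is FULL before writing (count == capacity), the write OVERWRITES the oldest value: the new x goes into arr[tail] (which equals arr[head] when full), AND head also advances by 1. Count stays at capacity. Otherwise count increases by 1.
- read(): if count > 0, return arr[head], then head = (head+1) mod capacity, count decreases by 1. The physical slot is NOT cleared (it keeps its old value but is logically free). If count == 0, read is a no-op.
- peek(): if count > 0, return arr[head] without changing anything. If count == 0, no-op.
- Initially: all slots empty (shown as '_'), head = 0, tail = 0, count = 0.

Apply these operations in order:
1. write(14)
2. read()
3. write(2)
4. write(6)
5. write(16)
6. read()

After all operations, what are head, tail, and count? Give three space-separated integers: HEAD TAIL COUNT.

Answer: 2 0 2

Derivation:
After op 1 (write(14)): arr=[14 _ _ _] head=0 tail=1 count=1
After op 2 (read()): arr=[14 _ _ _] head=1 tail=1 count=0
After op 3 (write(2)): arr=[14 2 _ _] head=1 tail=2 count=1
After op 4 (write(6)): arr=[14 2 6 _] head=1 tail=3 count=2
After op 5 (write(16)): arr=[14 2 6 16] head=1 tail=0 count=3
After op 6 (read()): arr=[14 2 6 16] head=2 tail=0 count=2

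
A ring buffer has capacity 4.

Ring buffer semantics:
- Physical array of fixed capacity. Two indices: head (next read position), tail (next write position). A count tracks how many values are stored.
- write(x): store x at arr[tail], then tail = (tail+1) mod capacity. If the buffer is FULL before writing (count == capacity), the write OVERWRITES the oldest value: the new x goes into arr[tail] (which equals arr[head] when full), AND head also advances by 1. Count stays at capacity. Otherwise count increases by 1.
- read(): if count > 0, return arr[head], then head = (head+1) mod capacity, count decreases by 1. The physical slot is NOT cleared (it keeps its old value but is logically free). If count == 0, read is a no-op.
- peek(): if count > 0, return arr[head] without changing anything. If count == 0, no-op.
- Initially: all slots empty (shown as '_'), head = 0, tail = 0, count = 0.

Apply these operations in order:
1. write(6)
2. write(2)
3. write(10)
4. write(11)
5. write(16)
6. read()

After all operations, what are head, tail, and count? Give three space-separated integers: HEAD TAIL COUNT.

After op 1 (write(6)): arr=[6 _ _ _] head=0 tail=1 count=1
After op 2 (write(2)): arr=[6 2 _ _] head=0 tail=2 count=2
After op 3 (write(10)): arr=[6 2 10 _] head=0 tail=3 count=3
After op 4 (write(11)): arr=[6 2 10 11] head=0 tail=0 count=4
After op 5 (write(16)): arr=[16 2 10 11] head=1 tail=1 count=4
After op 6 (read()): arr=[16 2 10 11] head=2 tail=1 count=3

Answer: 2 1 3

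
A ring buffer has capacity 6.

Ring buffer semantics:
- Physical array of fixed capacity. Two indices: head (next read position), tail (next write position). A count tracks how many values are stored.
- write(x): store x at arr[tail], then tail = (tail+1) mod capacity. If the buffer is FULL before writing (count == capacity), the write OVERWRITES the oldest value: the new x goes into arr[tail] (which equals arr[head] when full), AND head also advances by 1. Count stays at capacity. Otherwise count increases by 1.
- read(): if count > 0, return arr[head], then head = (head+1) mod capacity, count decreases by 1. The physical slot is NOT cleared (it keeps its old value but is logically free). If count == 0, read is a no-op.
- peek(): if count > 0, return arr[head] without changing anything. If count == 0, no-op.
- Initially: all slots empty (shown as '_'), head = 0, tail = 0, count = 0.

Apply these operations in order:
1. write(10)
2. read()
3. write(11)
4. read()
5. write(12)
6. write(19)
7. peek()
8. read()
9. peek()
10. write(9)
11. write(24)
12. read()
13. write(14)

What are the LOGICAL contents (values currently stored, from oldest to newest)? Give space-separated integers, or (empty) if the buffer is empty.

Answer: 9 24 14

Derivation:
After op 1 (write(10)): arr=[10 _ _ _ _ _] head=0 tail=1 count=1
After op 2 (read()): arr=[10 _ _ _ _ _] head=1 tail=1 count=0
After op 3 (write(11)): arr=[10 11 _ _ _ _] head=1 tail=2 count=1
After op 4 (read()): arr=[10 11 _ _ _ _] head=2 tail=2 count=0
After op 5 (write(12)): arr=[10 11 12 _ _ _] head=2 tail=3 count=1
After op 6 (write(19)): arr=[10 11 12 19 _ _] head=2 tail=4 count=2
After op 7 (peek()): arr=[10 11 12 19 _ _] head=2 tail=4 count=2
After op 8 (read()): arr=[10 11 12 19 _ _] head=3 tail=4 count=1
After op 9 (peek()): arr=[10 11 12 19 _ _] head=3 tail=4 count=1
After op 10 (write(9)): arr=[10 11 12 19 9 _] head=3 tail=5 count=2
After op 11 (write(24)): arr=[10 11 12 19 9 24] head=3 tail=0 count=3
After op 12 (read()): arr=[10 11 12 19 9 24] head=4 tail=0 count=2
After op 13 (write(14)): arr=[14 11 12 19 9 24] head=4 tail=1 count=3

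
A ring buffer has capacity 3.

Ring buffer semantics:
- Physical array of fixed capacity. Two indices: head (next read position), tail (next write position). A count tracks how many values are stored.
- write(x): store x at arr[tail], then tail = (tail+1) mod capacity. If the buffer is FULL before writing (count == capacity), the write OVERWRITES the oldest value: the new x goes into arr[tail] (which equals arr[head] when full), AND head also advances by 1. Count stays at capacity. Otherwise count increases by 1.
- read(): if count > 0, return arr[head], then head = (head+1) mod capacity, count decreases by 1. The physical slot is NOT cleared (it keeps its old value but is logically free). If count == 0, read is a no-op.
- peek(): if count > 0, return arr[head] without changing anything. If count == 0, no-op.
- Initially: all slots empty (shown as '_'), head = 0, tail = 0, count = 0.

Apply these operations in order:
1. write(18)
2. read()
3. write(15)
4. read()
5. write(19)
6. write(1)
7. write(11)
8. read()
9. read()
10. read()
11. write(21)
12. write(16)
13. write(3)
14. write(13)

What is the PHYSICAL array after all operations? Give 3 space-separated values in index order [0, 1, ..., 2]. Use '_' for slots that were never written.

After op 1 (write(18)): arr=[18 _ _] head=0 tail=1 count=1
After op 2 (read()): arr=[18 _ _] head=1 tail=1 count=0
After op 3 (write(15)): arr=[18 15 _] head=1 tail=2 count=1
After op 4 (read()): arr=[18 15 _] head=2 tail=2 count=0
After op 5 (write(19)): arr=[18 15 19] head=2 tail=0 count=1
After op 6 (write(1)): arr=[1 15 19] head=2 tail=1 count=2
After op 7 (write(11)): arr=[1 11 19] head=2 tail=2 count=3
After op 8 (read()): arr=[1 11 19] head=0 tail=2 count=2
After op 9 (read()): arr=[1 11 19] head=1 tail=2 count=1
After op 10 (read()): arr=[1 11 19] head=2 tail=2 count=0
After op 11 (write(21)): arr=[1 11 21] head=2 tail=0 count=1
After op 12 (write(16)): arr=[16 11 21] head=2 tail=1 count=2
After op 13 (write(3)): arr=[16 3 21] head=2 tail=2 count=3
After op 14 (write(13)): arr=[16 3 13] head=0 tail=0 count=3

Answer: 16 3 13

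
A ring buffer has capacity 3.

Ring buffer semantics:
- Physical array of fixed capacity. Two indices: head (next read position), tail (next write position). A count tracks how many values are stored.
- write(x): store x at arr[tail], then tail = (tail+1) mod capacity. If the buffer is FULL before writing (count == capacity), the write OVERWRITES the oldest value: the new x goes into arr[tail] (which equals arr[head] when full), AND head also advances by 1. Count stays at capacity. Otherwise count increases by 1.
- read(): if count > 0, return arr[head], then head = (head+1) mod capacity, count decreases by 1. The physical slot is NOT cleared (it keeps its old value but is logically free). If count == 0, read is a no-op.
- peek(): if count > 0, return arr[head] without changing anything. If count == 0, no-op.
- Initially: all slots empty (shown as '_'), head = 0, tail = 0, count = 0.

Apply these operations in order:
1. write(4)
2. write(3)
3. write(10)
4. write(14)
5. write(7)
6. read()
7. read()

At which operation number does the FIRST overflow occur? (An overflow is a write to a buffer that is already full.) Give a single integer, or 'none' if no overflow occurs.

After op 1 (write(4)): arr=[4 _ _] head=0 tail=1 count=1
After op 2 (write(3)): arr=[4 3 _] head=0 tail=2 count=2
After op 3 (write(10)): arr=[4 3 10] head=0 tail=0 count=3
After op 4 (write(14)): arr=[14 3 10] head=1 tail=1 count=3
After op 5 (write(7)): arr=[14 7 10] head=2 tail=2 count=3
After op 6 (read()): arr=[14 7 10] head=0 tail=2 count=2
After op 7 (read()): arr=[14 7 10] head=1 tail=2 count=1

Answer: 4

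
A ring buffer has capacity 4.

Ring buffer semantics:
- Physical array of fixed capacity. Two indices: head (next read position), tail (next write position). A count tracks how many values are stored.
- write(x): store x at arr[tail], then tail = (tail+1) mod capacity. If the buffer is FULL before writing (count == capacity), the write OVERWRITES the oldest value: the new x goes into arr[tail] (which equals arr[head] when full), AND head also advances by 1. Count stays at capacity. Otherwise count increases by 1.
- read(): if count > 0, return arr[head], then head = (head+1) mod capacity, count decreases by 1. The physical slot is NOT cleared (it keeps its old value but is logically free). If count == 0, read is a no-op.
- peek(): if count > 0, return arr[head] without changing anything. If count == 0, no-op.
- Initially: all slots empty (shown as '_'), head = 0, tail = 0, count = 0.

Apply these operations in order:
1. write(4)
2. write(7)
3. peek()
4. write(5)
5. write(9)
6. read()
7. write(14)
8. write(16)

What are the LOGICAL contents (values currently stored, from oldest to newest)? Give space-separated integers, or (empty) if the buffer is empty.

After op 1 (write(4)): arr=[4 _ _ _] head=0 tail=1 count=1
After op 2 (write(7)): arr=[4 7 _ _] head=0 tail=2 count=2
After op 3 (peek()): arr=[4 7 _ _] head=0 tail=2 count=2
After op 4 (write(5)): arr=[4 7 5 _] head=0 tail=3 count=3
After op 5 (write(9)): arr=[4 7 5 9] head=0 tail=0 count=4
After op 6 (read()): arr=[4 7 5 9] head=1 tail=0 count=3
After op 7 (write(14)): arr=[14 7 5 9] head=1 tail=1 count=4
After op 8 (write(16)): arr=[14 16 5 9] head=2 tail=2 count=4

Answer: 5 9 14 16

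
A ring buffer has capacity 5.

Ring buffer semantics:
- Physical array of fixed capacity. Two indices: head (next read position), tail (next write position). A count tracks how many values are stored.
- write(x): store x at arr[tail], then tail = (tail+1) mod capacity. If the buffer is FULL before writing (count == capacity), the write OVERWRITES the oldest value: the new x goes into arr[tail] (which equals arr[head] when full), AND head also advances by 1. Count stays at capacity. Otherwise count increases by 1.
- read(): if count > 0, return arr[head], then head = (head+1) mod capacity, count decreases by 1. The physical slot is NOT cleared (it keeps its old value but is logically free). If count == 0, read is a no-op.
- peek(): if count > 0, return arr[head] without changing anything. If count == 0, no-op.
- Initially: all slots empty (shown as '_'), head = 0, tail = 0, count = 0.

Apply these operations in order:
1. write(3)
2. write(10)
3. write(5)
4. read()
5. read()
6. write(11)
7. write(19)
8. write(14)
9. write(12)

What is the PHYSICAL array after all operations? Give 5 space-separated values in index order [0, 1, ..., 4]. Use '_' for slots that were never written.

After op 1 (write(3)): arr=[3 _ _ _ _] head=0 tail=1 count=1
After op 2 (write(10)): arr=[3 10 _ _ _] head=0 tail=2 count=2
After op 3 (write(5)): arr=[3 10 5 _ _] head=0 tail=3 count=3
After op 4 (read()): arr=[3 10 5 _ _] head=1 tail=3 count=2
After op 5 (read()): arr=[3 10 5 _ _] head=2 tail=3 count=1
After op 6 (write(11)): arr=[3 10 5 11 _] head=2 tail=4 count=2
After op 7 (write(19)): arr=[3 10 5 11 19] head=2 tail=0 count=3
After op 8 (write(14)): arr=[14 10 5 11 19] head=2 tail=1 count=4
After op 9 (write(12)): arr=[14 12 5 11 19] head=2 tail=2 count=5

Answer: 14 12 5 11 19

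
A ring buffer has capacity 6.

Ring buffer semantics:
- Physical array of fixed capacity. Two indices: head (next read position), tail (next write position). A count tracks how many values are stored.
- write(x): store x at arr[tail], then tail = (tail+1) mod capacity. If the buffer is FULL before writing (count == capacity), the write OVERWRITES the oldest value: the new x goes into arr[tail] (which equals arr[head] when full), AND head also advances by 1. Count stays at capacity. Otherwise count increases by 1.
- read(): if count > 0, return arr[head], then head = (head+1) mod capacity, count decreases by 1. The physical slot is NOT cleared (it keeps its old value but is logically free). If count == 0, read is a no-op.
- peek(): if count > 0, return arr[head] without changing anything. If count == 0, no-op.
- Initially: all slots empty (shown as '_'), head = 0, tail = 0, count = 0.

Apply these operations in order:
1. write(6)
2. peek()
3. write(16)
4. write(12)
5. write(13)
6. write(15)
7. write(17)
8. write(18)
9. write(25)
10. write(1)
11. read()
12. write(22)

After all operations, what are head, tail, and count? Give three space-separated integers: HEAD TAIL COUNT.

After op 1 (write(6)): arr=[6 _ _ _ _ _] head=0 tail=1 count=1
After op 2 (peek()): arr=[6 _ _ _ _ _] head=0 tail=1 count=1
After op 3 (write(16)): arr=[6 16 _ _ _ _] head=0 tail=2 count=2
After op 4 (write(12)): arr=[6 16 12 _ _ _] head=0 tail=3 count=3
After op 5 (write(13)): arr=[6 16 12 13 _ _] head=0 tail=4 count=4
After op 6 (write(15)): arr=[6 16 12 13 15 _] head=0 tail=5 count=5
After op 7 (write(17)): arr=[6 16 12 13 15 17] head=0 tail=0 count=6
After op 8 (write(18)): arr=[18 16 12 13 15 17] head=1 tail=1 count=6
After op 9 (write(25)): arr=[18 25 12 13 15 17] head=2 tail=2 count=6
After op 10 (write(1)): arr=[18 25 1 13 15 17] head=3 tail=3 count=6
After op 11 (read()): arr=[18 25 1 13 15 17] head=4 tail=3 count=5
After op 12 (write(22)): arr=[18 25 1 22 15 17] head=4 tail=4 count=6

Answer: 4 4 6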